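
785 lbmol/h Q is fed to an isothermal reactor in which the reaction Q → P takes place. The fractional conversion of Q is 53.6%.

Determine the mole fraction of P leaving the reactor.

0.536

Q reacted = 0.536 × 785 = 420.8 lbmol/h; ν_Q = −1, so ξ = 420.8/1 = 420.8 lbmol/h.
Outlet amounts (n = n₀ + ν ξ):
  Q: 785 − 1(420.8) = 364.2
  P: 0 + 1(420.8) = 420.8
Total out = 785 lbmol/h; y_P = 420.8 / 785 = 0.536.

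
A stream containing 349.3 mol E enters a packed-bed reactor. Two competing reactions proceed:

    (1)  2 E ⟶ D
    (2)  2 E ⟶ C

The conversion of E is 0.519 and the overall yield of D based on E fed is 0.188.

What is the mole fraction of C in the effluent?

Yield of D: 1ξ₁ / 349.3 = 0.188 → ξ₁ = 65.67 mol.
Conversion of E: 2ξ₁ + 2ξ₂ = 0.519 × 349.3 = 181.3 → ξ₂ = 24.97 mol.
Outlet amounts (n = n₀ + Σ ν·ξ):
  E: 349.3 − 2(65.67) − 2(24.97) = 168
  D: 0 + 1(65.67) = 65.67
  C: 0 + 1(24.97) = 24.97
Total out = 258.7 mol; y_C = 24.97 / 258.7 = 0.09656.

0.0966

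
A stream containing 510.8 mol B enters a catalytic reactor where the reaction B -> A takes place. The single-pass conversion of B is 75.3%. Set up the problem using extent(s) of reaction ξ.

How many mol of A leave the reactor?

B reacted = 0.753 × 510.8 = 384.6 mol; ν_B = −1, so ξ = 384.6/1 = 384.6 mol.
Outlet amounts (n = n₀ + ν ξ):
  B: 510.8 − 1(384.6) = 126.2
  A: 0 + 1(384.6) = 384.6

385 mol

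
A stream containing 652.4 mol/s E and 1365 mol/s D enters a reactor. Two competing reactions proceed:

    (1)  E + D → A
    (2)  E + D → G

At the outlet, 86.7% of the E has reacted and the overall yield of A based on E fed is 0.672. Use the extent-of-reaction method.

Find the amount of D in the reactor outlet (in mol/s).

Yield of A: 1ξ₁ / 652.4 = 0.672 → ξ₁ = 438.4 mol/s.
Conversion of E: 1ξ₁ + 1ξ₂ = 0.867 × 652.4 = 565.6 → ξ₂ = 127.2 mol/s.
Outlet amounts (n = n₀ + Σ ν·ξ):
  E: 652.4 − 1(438.4) − 1(127.2) = 86.77
  D: 1365 − 1(438.4) − 1(127.2) = 799.4
  A: 0 + 1(438.4) = 438.4
  G: 0 + 1(127.2) = 127.2

799 mol/s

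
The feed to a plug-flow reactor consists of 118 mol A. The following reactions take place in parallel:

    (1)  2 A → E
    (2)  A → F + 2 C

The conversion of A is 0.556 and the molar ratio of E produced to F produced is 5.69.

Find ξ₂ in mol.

Conversion of A: A consumed = 0.556 × 118 = 65.61 mol = 2ξ₁ + 1ξ₂.
Selectivity: 1ξ₁ / (1ξ₂) = 5.69 → ξ₁ = 5.69 ξ₂.
Substitute: (2·5.69 + 1) ξ₂ = 65.61 → ξ₂ = 5.3 mol, ξ₁ = 30.15 mol.
Outlet amounts (n = n₀ + Σ ν·ξ):
  A: 118 − 2(30.15) − 1(5.3) = 52.39
  E: 0 + 1(30.15) = 30.15
  F: 0 + 1(5.3) = 5.3
  C: 0 + 2(5.3) = 10.6

ξ₂ = 5.3 mol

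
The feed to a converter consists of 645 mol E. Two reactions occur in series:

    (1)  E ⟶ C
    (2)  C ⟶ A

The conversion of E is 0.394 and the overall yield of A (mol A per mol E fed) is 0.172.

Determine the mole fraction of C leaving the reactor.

Conversion of E: E consumed = 1ξ₁ = 0.394 × 645 → ξ₁ = 254.1 mol.
Yield of A: 1ξ₂ / 645 = 0.172 → ξ₂ = 110.9 mol.
Outlet amounts (n = n₀ + Σ ν·ξ):
  E: 645 − 1(254.1) = 390.9
  C: 0 + 1(254.1) − 1(110.9) = 143.2
  A: 0 + 1(110.9) = 110.9
Total out = 645 mol; y_C = 143.2 / 645 = 0.222.

0.222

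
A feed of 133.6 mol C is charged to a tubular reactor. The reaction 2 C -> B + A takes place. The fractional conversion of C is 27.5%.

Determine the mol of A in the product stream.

18.4 mol

C reacted = 0.275 × 133.6 = 36.74 mol; ν_C = −2, so ξ = 36.74/2 = 18.37 mol.
Outlet amounts (n = n₀ + ν ξ):
  C: 133.6 − 2(18.37) = 96.86
  B: 0 + 1(18.37) = 18.37
  A: 0 + 1(18.37) = 18.37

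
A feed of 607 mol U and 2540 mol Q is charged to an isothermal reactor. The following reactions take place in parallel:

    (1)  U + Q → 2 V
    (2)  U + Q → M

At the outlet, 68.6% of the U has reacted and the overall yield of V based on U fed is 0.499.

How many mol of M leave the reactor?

Yield of V: 2ξ₁ / 607 = 0.499 → ξ₁ = 151.4 mol.
Conversion of U: 1ξ₁ + 1ξ₂ = 0.686 × 607 = 416.4 → ξ₂ = 265 mol.
Outlet amounts (n = n₀ + Σ ν·ξ):
  U: 607 − 1(151.4) − 1(265) = 190.6
  Q: 2540 − 1(151.4) − 1(265) = 2124
  V: 0 + 2(151.4) = 302.9
  M: 0 + 1(265) = 265

265 mol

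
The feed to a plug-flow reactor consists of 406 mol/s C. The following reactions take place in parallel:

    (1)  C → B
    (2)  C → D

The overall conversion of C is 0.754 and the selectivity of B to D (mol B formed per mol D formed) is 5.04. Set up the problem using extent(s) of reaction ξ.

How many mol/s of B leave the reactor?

255 mol/s

Conversion of C: C consumed = 0.754 × 406 = 306.1 mol/s = 1ξ₁ + 1ξ₂.
Selectivity: 1ξ₁ / (1ξ₂) = 5.04 → ξ₁ = 5.04 ξ₂.
Substitute: (1·5.04 + 1) ξ₂ = 306.1 → ξ₂ = 50.68 mol/s, ξ₁ = 255.4 mol/s.
Outlet amounts (n = n₀ + Σ ν·ξ):
  C: 406 − 1(255.4) − 1(50.68) = 99.88
  B: 0 + 1(255.4) = 255.4
  D: 0 + 1(50.68) = 50.68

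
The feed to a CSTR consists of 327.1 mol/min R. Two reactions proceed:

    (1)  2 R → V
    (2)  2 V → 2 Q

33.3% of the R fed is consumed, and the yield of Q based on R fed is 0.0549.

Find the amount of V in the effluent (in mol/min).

36.5 mol/min

Conversion of R: R consumed = 2ξ₁ = 0.333 × 327.1 → ξ₁ = 54.46 mol/min.
Yield of Q: 2ξ₂ / 327.1 = 0.0549 → ξ₂ = 8.979 mol/min.
Outlet amounts (n = n₀ + Σ ν·ξ):
  R: 327.1 − 2(54.46) = 218.2
  V: 0 + 1(54.46) − 2(8.979) = 36.5
  Q: 0 + 2(8.979) = 17.96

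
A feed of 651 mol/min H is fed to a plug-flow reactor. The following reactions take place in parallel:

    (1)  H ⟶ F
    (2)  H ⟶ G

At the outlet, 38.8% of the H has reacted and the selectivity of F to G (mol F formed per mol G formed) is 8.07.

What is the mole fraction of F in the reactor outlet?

Conversion of H: H consumed = 0.388 × 651 = 252.6 mol/min = 1ξ₁ + 1ξ₂.
Selectivity: 1ξ₁ / (1ξ₂) = 8.07 → ξ₁ = 8.07 ξ₂.
Substitute: (1·8.07 + 1) ξ₂ = 252.6 → ξ₂ = 27.85 mol/min, ξ₁ = 224.7 mol/min.
Outlet amounts (n = n₀ + Σ ν·ξ):
  H: 651 − 1(224.7) − 1(27.85) = 398.4
  F: 0 + 1(224.7) = 224.7
  G: 0 + 1(27.85) = 27.85
Total out = 651 mol/min; y_F = 224.7 / 651 = 0.3452.

0.345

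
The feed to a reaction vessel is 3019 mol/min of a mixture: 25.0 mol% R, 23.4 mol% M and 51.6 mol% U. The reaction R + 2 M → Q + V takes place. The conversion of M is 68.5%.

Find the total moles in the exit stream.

M reacted = 0.685 × 706.4 = 483.9 mol/min; ν_M = −2, so ξ = 483.9/2 = 242 mol/min.
Outlet amounts (n = n₀ + ν ξ):
  R: 754.8 − 1(242) = 512.8
  M: 706.4 − 2(242) = 222.5
  Q: 0 + 1(242) = 242
  V: 0 + 1(242) = 242
  U: 1558 (inert)
Total out = 512.8 + 222.5 + 242 + 242 + 1558 = 2777 mol/min.

2780 mol/min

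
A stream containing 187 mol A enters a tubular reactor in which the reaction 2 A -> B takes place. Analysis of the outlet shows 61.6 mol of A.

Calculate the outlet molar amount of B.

62.7 mol

For A: n = n₀ − 2ξ → 61.6 = 187 − 2ξ, giving ξ = 62.7 mol.
Outlet amounts (n = n₀ + ν ξ):
  A: 187 − 2(62.7) = 61.6
  B: 0 + 1(62.7) = 62.7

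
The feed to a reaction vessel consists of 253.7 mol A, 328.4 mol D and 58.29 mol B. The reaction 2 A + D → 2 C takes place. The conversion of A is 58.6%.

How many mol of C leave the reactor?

A reacted = 0.586 × 253.7 = 148.7 mol; ν_A = −2, so ξ = 148.7/2 = 74.33 mol.
Outlet amounts (n = n₀ + ν ξ):
  A: 253.7 − 2(74.33) = 105
  D: 328.4 − 1(74.33) = 254.1
  C: 0 + 2(74.33) = 148.7
  B: 58.29 (inert)

149 mol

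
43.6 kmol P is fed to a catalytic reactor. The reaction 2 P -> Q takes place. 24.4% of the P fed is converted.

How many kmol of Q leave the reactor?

P reacted = 0.244 × 43.6 = 10.64 kmol; ν_P = −2, so ξ = 10.64/2 = 5.319 kmol.
Outlet amounts (n = n₀ + ν ξ):
  P: 43.6 − 2(5.319) = 32.96
  Q: 0 + 1(5.319) = 5.319

5.32 kmol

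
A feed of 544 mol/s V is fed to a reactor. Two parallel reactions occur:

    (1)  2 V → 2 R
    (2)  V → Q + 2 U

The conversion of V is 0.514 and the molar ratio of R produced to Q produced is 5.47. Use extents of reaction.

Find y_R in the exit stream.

0.375

Conversion of V: V consumed = 0.514 × 544 = 279.6 mol/s = 2ξ₁ + 1ξ₂.
Selectivity: 2ξ₁ / (1ξ₂) = 5.47 → ξ₁ = 2.735 ξ₂.
Substitute: (2·2.735 + 1) ξ₂ = 279.6 → ξ₂ = 43.22 mol/s, ξ₁ = 118.2 mol/s.
Outlet amounts (n = n₀ + Σ ν·ξ):
  V: 544 − 2(118.2) − 1(43.22) = 264.4
  R: 0 + 2(118.2) = 236.4
  Q: 0 + 1(43.22) = 43.22
  U: 0 + 2(43.22) = 86.43
Total out = 630.4 mol/s; y_R = 236.4 / 630.4 = 0.375.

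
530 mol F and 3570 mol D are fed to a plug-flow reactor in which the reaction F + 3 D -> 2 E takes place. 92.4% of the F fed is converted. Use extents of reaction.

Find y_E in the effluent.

0.314

F reacted = 0.924 × 530 = 489.7 mol; ν_F = −1, so ξ = 489.7/1 = 489.7 mol.
Outlet amounts (n = n₀ + ν ξ):
  F: 530 − 1(489.7) = 40.28
  D: 3570 − 3(489.7) = 2101
  E: 0 + 2(489.7) = 979.4
Total out = 3121 mol; y_E = 979.4 / 3121 = 0.3139.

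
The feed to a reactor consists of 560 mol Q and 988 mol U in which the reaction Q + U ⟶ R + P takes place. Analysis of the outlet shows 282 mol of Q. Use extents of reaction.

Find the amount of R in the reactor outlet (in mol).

278 mol

For Q: n = n₀ − 1ξ → 282 = 560 − 1ξ, giving ξ = 278 mol.
Outlet amounts (n = n₀ + ν ξ):
  Q: 560 − 1(278) = 282
  U: 988 − 1(278) = 710
  R: 0 + 1(278) = 278
  P: 0 + 1(278) = 278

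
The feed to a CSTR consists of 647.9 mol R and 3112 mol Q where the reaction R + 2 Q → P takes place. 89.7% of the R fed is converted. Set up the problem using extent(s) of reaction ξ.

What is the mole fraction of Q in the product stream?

0.751

R reacted = 0.897 × 647.9 = 581.2 mol; ν_R = −1, so ξ = 581.2/1 = 581.2 mol.
Outlet amounts (n = n₀ + ν ξ):
  R: 647.9 − 1(581.2) = 66.73
  Q: 3112 − 2(581.2) = 1950
  P: 0 + 1(581.2) = 581.2
Total out = 2598 mol; y_Q = 1950 / 2598 = 0.7506.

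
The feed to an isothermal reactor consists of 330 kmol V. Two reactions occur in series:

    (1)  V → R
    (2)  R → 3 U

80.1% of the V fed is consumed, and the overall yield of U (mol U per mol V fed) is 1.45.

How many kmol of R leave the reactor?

Conversion of V: V consumed = 1ξ₁ = 0.801 × 330 → ξ₁ = 264.3 kmol.
Yield of U: 3ξ₂ / 330 = 1.45 → ξ₂ = 159.5 kmol.
Outlet amounts (n = n₀ + Σ ν·ξ):
  V: 330 − 1(264.3) = 65.67
  R: 0 + 1(264.3) − 1(159.5) = 104.8
  U: 0 + 3(159.5) = 478.5

105 kmol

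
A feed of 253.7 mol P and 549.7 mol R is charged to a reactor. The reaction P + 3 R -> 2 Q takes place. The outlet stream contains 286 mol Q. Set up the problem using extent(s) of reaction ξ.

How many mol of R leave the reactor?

121 mol

For Q: n = n₀ + 2ξ → 286 = 0 + 2ξ, giving ξ = 143 mol.
Outlet amounts (n = n₀ + ν ξ):
  P: 253.7 − 1(143) = 110.7
  R: 549.7 − 3(143) = 120.7
  Q: 0 + 2(143) = 286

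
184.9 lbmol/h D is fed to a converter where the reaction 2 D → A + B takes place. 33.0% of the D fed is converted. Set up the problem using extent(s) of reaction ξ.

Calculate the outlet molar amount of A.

30.5 lbmol/h

D reacted = 0.33 × 184.9 = 61.02 lbmol/h; ν_D = −2, so ξ = 61.02/2 = 30.51 lbmol/h.
Outlet amounts (n = n₀ + ν ξ):
  D: 184.9 − 2(30.51) = 123.9
  A: 0 + 1(30.51) = 30.51
  B: 0 + 1(30.51) = 30.51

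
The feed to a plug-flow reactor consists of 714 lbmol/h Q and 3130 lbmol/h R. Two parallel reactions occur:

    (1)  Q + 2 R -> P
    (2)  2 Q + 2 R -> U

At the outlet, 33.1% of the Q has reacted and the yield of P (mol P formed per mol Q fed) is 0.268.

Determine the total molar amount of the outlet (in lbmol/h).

Yield of P: 1ξ₁ / 714 = 0.268 → ξ₁ = 191.4 lbmol/h.
Conversion of Q: 1ξ₁ + 2ξ₂ = 0.331 × 714 = 236.3 → ξ₂ = 22.49 lbmol/h.
Outlet amounts (n = n₀ + Σ ν·ξ):
  Q: 714 − 1(191.4) − 2(22.49) = 477.7
  R: 3130 − 2(191.4) − 2(22.49) = 2702
  P: 0 + 1(191.4) = 191.4
  U: 0 + 1(22.49) = 22.49
Total out = 477.7 + 2702 + 191.4 + 22.49 = 3394 lbmol/h.

3390 lbmol/h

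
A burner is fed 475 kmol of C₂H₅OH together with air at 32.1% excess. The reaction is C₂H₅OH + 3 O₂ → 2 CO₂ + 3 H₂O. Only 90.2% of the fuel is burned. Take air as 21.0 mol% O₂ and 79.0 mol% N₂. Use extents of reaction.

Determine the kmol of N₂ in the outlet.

7080 kmol

Stoichiometric O₂ = 3 × 475 = 1425 kmol; O₂ fed = 1425 × 1.321 = 1882 kmol.
N₂ fed = 1882 × 79/21 = 7082 kmol.
Fuel reacted = 0.902 × 475 → ξ = 428.4 kmol.
Outlet (n = n₀ + ν ξ):
  C₂H₅OH: 475 − 1(428.4) = 46.55
  O₂: 1882 − 3(428.4) = 597.1
  N₂: 7082 (inert)
  CO₂: 0 + 2(428.4) = 856.9
  H₂O: 0 + 3(428.4) = 1285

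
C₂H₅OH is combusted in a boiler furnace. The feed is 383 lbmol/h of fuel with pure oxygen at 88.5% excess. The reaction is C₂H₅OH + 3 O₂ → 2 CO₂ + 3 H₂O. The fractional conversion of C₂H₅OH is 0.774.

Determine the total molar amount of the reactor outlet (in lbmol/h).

Stoichiometric O₂ = 3 × 383 = 1149 lbmol/h; O₂ fed = 1149 × 1.885 = 2166 lbmol/h.
Fuel reacted = 0.774 × 383 → ξ = 296.4 lbmol/h.
Outlet (n = n₀ + ν ξ):
  C₂H₅OH: 383 − 1(296.4) = 86.56
  O₂: 2166 − 3(296.4) = 1277
  CO₂: 0 + 2(296.4) = 592.9
  H₂O: 0 + 3(296.4) = 889.3
Total out = 86.56 + 1277 + 592.9 + 889.3 = 2845 lbmol/h.

2850 lbmol/h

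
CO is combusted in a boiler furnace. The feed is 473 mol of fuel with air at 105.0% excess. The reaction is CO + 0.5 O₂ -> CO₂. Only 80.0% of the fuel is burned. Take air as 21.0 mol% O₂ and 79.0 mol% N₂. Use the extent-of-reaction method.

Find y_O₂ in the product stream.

Stoichiometric O₂ = 0.5 × 473 = 236.5 mol; O₂ fed = 236.5 × 2.050 = 484.8 mol.
N₂ fed = 484.8 × 79/21 = 1824 mol.
Fuel reacted = 0.8 × 473 → ξ = 378.4 mol.
Outlet (n = n₀ + ν ξ):
  CO: 473 − 1(378.4) = 94.6
  O₂: 484.8 − 0.5(378.4) = 295.6
  N₂: 1824 (inert)
  CO₂: 0 + 1(378.4) = 378.4
Total out = 2592 mol; y_O₂ = 295.6 / 2592 = 0.114.

0.114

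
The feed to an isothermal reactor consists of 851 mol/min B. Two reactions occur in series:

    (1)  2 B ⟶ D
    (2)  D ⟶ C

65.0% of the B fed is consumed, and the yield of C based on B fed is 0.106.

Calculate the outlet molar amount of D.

186 mol/min

Conversion of B: B consumed = 2ξ₁ = 0.65 × 851 → ξ₁ = 276.6 mol/min.
Yield of C: 1ξ₂ / 851 = 0.106 → ξ₂ = 90.21 mol/min.
Outlet amounts (n = n₀ + Σ ν·ξ):
  B: 851 − 2(276.6) = 297.9
  D: 0 + 1(276.6) − 1(90.21) = 186.4
  C: 0 + 1(90.21) = 90.21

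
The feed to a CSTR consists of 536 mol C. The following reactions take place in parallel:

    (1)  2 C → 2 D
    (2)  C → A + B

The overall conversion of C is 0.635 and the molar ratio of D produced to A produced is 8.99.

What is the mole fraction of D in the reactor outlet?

0.537

Conversion of C: C consumed = 0.635 × 536 = 340.4 mol = 2ξ₁ + 1ξ₂.
Selectivity: 2ξ₁ / (1ξ₂) = 8.99 → ξ₁ = 4.495 ξ₂.
Substitute: (2·4.495 + 1) ξ₂ = 340.4 → ξ₂ = 34.07 mol, ξ₁ = 153.1 mol.
Outlet amounts (n = n₀ + Σ ν·ξ):
  C: 536 − 2(153.1) − 1(34.07) = 195.6
  D: 0 + 2(153.1) = 306.3
  A: 0 + 1(34.07) = 34.07
  B: 0 + 1(34.07) = 34.07
Total out = 570.1 mol; y_D = 306.3 / 570.1 = 0.5373.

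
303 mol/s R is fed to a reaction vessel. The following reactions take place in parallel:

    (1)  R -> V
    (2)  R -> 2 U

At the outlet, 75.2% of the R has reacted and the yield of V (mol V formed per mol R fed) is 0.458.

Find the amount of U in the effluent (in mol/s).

Yield of V: 1ξ₁ / 303 = 0.458 → ξ₁ = 138.8 mol/s.
Conversion of R: 1ξ₁ + 1ξ₂ = 0.752 × 303 = 227.9 → ξ₂ = 89.08 mol/s.
Outlet amounts (n = n₀ + Σ ν·ξ):
  R: 303 − 1(138.8) − 1(89.08) = 75.14
  V: 0 + 1(138.8) = 138.8
  U: 0 + 2(89.08) = 178.2

178 mol/s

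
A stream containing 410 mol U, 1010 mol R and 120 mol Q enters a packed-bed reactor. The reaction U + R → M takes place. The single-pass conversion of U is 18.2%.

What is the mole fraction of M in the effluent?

0.0509

U reacted = 0.182 × 410 = 74.62 mol; ν_U = −1, so ξ = 74.62/1 = 74.62 mol.
Outlet amounts (n = n₀ + ν ξ):
  U: 410 − 1(74.62) = 335.4
  R: 1010 − 1(74.62) = 935.4
  M: 0 + 1(74.62) = 74.62
  Q: 120 (inert)
Total out = 1465 mol; y_M = 74.62 / 1465 = 0.05092.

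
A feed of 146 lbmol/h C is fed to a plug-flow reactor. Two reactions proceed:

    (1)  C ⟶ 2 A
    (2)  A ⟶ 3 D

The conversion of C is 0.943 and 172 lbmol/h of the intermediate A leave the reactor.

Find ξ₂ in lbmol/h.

ξ₂ = 103 lbmol/h

Conversion of C: C consumed = 1ξ₁ = 0.943 × 146 → ξ₁ = 137.7 lbmol/h.
A balance: n_A = 0 + 2ξ₁ − 1ξ₂ = 172 → ξ₂ = (2·137.7 − 172)/1 = 103.4 lbmol/h.
Outlet amounts (n = n₀ + Σ ν·ξ):
  C: 146 − 1(137.7) = 8.322
  A: 0 + 2(137.7) − 1(103.4) = 172
  D: 0 + 3(103.4) = 310.1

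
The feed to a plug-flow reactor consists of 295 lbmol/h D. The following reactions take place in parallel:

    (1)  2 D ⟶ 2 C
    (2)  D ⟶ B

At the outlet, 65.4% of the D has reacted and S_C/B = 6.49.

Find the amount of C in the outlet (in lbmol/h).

Conversion of D: D consumed = 0.654 × 295 = 192.9 lbmol/h = 2ξ₁ + 1ξ₂.
Selectivity: 2ξ₁ / (1ξ₂) = 6.49 → ξ₁ = 3.245 ξ₂.
Substitute: (2·3.245 + 1) ξ₂ = 192.9 → ξ₂ = 25.76 lbmol/h, ξ₁ = 83.59 lbmol/h.
Outlet amounts (n = n₀ + Σ ν·ξ):
  D: 295 − 2(83.59) − 1(25.76) = 102.1
  C: 0 + 2(83.59) = 167.2
  B: 0 + 1(25.76) = 25.76

167 lbmol/h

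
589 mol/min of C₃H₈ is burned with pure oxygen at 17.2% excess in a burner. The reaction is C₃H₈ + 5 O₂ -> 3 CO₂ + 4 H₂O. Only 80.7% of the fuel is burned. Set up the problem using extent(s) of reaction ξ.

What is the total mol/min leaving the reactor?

Stoichiometric O₂ = 5 × 589 = 2945 mol/min; O₂ fed = 2945 × 1.172 = 3452 mol/min.
Fuel reacted = 0.807 × 589 → ξ = 475.3 mol/min.
Outlet (n = n₀ + ν ξ):
  C₃H₈: 589 − 1(475.3) = 113.7
  O₂: 3452 − 5(475.3) = 1075
  CO₂: 0 + 3(475.3) = 1426
  H₂O: 0 + 4(475.3) = 1901
Total out = 113.7 + 1075 + 1426 + 1901 = 4516 mol/min.

4520 mol/min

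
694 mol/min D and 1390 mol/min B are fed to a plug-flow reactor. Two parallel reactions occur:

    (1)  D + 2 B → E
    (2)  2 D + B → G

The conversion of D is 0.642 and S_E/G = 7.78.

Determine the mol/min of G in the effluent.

45.6 mol/min

Conversion of D: D consumed = 0.642 × 694 = 445.5 mol/min = 1ξ₁ + 2ξ₂.
Selectivity: 1ξ₁ / (1ξ₂) = 7.78 → ξ₁ = 7.78 ξ₂.
Substitute: (1·7.78 + 2) ξ₂ = 445.5 → ξ₂ = 45.56 mol/min, ξ₁ = 354.4 mol/min.
Outlet amounts (n = n₀ + Σ ν·ξ):
  D: 694 − 1(354.4) − 2(45.56) = 248.5
  B: 1390 − 2(354.4) − 1(45.56) = 635.6
  E: 0 + 1(354.4) = 354.4
  G: 0 + 1(45.56) = 45.56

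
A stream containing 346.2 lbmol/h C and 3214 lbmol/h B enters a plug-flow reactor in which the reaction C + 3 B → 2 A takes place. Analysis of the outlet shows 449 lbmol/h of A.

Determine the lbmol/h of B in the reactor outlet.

2540 lbmol/h

For A: n = n₀ + 2ξ → 449 = 0 + 2ξ, giving ξ = 224.5 lbmol/h.
Outlet amounts (n = n₀ + ν ξ):
  C: 346.2 − 1(224.5) = 121.7
  B: 3214 − 3(224.5) = 2540
  A: 0 + 2(224.5) = 449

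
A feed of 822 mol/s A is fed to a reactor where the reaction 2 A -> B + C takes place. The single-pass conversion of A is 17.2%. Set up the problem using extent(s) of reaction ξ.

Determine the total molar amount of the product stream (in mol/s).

822 mol/s

A reacted = 0.172 × 822 = 141.4 mol/s; ν_A = −2, so ξ = 141.4/2 = 70.69 mol/s.
Outlet amounts (n = n₀ + ν ξ):
  A: 822 − 2(70.69) = 680.6
  B: 0 + 1(70.69) = 70.69
  C: 0 + 1(70.69) = 70.69
Total out = 680.6 + 70.69 + 70.69 = 822 mol/s.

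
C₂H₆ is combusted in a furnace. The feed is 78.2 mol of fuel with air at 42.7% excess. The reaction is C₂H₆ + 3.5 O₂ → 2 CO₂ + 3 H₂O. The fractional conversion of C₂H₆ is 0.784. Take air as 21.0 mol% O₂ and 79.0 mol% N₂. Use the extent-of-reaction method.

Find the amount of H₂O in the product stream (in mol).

Stoichiometric O₂ = 3.5 × 78.2 = 273.7 mol; O₂ fed = 273.7 × 1.427 = 390.6 mol.
N₂ fed = 390.6 × 79/21 = 1469 mol.
Fuel reacted = 0.784 × 78.2 → ξ = 61.31 mol.
Outlet (n = n₀ + ν ξ):
  C₂H₆: 78.2 − 1(61.31) = 16.89
  O₂: 390.6 − 3.5(61.31) = 176
  N₂: 1469 (inert)
  CO₂: 0 + 2(61.31) = 122.6
  H₂O: 0 + 3(61.31) = 183.9

184 mol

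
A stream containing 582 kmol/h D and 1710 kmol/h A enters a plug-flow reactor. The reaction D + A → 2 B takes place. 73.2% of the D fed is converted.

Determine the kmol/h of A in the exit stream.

1280 kmol/h

D reacted = 0.732 × 582 = 426 kmol/h; ν_D = −1, so ξ = 426/1 = 426 kmol/h.
Outlet amounts (n = n₀ + ν ξ):
  D: 582 − 1(426) = 156
  A: 1710 − 1(426) = 1284
  B: 0 + 2(426) = 852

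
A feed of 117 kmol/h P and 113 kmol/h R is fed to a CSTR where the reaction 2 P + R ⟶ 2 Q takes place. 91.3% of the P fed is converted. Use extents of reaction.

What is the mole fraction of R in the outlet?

0.337

P reacted = 0.913 × 117 = 106.8 kmol/h; ν_P = −2, so ξ = 106.8/2 = 53.41 kmol/h.
Outlet amounts (n = n₀ + ν ξ):
  P: 117 − 2(53.41) = 10.18
  R: 113 − 1(53.41) = 59.59
  Q: 0 + 2(53.41) = 106.8
Total out = 176.6 kmol/h; y_R = 59.59 / 176.6 = 0.3374.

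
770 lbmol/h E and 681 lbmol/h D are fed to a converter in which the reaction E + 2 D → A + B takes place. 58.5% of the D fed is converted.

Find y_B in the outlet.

D reacted = 0.585 × 681 = 398.4 lbmol/h; ν_D = −2, so ξ = 398.4/2 = 199.2 lbmol/h.
Outlet amounts (n = n₀ + ν ξ):
  E: 770 − 1(199.2) = 570.8
  D: 681 − 2(199.2) = 282.6
  A: 0 + 1(199.2) = 199.2
  B: 0 + 1(199.2) = 199.2
Total out = 1252 lbmol/h; y_B = 199.2 / 1252 = 0.1591.

0.159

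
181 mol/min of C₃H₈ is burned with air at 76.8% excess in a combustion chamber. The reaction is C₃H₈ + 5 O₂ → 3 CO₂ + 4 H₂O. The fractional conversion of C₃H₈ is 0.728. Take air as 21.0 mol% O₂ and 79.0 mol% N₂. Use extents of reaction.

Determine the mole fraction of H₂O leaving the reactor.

0.0664

Stoichiometric O₂ = 5 × 181 = 905 mol/min; O₂ fed = 905 × 1.768 = 1600 mol/min.
N₂ fed = 1600 × 79/21 = 6019 mol/min.
Fuel reacted = 0.728 × 181 → ξ = 131.8 mol/min.
Outlet (n = n₀ + ν ξ):
  C₃H₈: 181 − 1(131.8) = 49.23
  O₂: 1600 − 5(131.8) = 941.2
  N₂: 6019 (inert)
  CO₂: 0 + 3(131.8) = 395.3
  H₂O: 0 + 4(131.8) = 527.1
Total out = 7932 mol/min; y_H₂O = 527.1 / 7932 = 0.06645.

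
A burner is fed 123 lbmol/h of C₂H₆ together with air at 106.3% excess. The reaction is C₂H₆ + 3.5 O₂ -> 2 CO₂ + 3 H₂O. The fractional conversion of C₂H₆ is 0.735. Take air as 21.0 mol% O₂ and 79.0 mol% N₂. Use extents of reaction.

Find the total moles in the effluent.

4400 lbmol/h

Stoichiometric O₂ = 3.5 × 123 = 430.5 lbmol/h; O₂ fed = 430.5 × 2.063 = 888.1 lbmol/h.
N₂ fed = 888.1 × 79/21 = 3341 lbmol/h.
Fuel reacted = 0.735 × 123 → ξ = 90.41 lbmol/h.
Outlet (n = n₀ + ν ξ):
  C₂H₆: 123 − 1(90.41) = 32.59
  O₂: 888.1 − 3.5(90.41) = 571.7
  N₂: 3341 (inert)
  CO₂: 0 + 2(90.41) = 180.8
  H₂O: 0 + 3(90.41) = 271.2
Total out = 32.59 + 571.7 + 3341 + 180.8 + 271.2 = 4397 lbmol/h.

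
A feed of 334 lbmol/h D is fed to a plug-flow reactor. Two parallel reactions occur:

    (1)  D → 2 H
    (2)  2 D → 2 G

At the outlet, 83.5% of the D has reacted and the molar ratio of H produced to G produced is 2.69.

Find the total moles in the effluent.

494 lbmol/h

Conversion of D: D consumed = 0.835 × 334 = 278.9 lbmol/h = 1ξ₁ + 2ξ₂.
Selectivity: 2ξ₁ / (2ξ₂) = 2.69 → ξ₁ = 2.69 ξ₂.
Substitute: (1·2.69 + 2) ξ₂ = 278.9 → ξ₂ = 59.46 lbmol/h, ξ₁ = 160 lbmol/h.
Outlet amounts (n = n₀ + Σ ν·ξ):
  D: 334 − 1(160) − 2(59.46) = 55.11
  H: 0 + 2(160) = 319.9
  G: 0 + 2(59.46) = 118.9
Total out = 55.11 + 319.9 + 118.9 = 494 lbmol/h.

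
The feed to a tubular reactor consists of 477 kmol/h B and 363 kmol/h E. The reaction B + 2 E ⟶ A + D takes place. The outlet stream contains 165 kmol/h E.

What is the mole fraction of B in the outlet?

For E: n = n₀ − 2ξ → 165 = 363 − 2ξ, giving ξ = 99 kmol/h.
Outlet amounts (n = n₀ + ν ξ):
  B: 477 − 1(99) = 378
  E: 363 − 2(99) = 165
  A: 0 + 1(99) = 99
  D: 0 + 1(99) = 99
Total out = 741 kmol/h; y_B = 378 / 741 = 0.5101.

0.51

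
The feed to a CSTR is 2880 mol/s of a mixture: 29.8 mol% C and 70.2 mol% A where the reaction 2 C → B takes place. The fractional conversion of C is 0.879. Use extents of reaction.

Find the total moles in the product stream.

C reacted = 0.879 × 858.2 = 754.4 mol/s; ν_C = −2, so ξ = 754.4/2 = 377.2 mol/s.
Outlet amounts (n = n₀ + ν ξ):
  C: 858.2 − 2(377.2) = 103.8
  B: 0 + 1(377.2) = 377.2
  A: 2022 (inert)
Total out = 103.8 + 377.2 + 2022 = 2503 mol/s.

2500 mol/s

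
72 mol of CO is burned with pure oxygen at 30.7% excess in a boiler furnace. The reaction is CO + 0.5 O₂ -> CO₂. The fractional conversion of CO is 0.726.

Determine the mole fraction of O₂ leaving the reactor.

Stoichiometric O₂ = 0.5 × 72 = 36 mol; O₂ fed = 36 × 1.307 = 47.05 mol.
Fuel reacted = 0.726 × 72 → ξ = 52.27 mol.
Outlet (n = n₀ + ν ξ):
  CO: 72 − 1(52.27) = 19.73
  O₂: 47.05 − 0.5(52.27) = 20.92
  CO₂: 0 + 1(52.27) = 52.27
Total out = 92.92 mol; y_O₂ = 20.92 / 92.92 = 0.2251.

0.225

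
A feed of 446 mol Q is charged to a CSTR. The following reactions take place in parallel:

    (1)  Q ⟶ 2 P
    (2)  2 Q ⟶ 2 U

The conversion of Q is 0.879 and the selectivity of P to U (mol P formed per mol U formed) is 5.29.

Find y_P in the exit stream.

0.779

Conversion of Q: Q consumed = 0.879 × 446 = 392 mol = 1ξ₁ + 2ξ₂.
Selectivity: 2ξ₁ / (2ξ₂) = 5.29 → ξ₁ = 5.29 ξ₂.
Substitute: (1·5.29 + 2) ξ₂ = 392 → ξ₂ = 53.78 mol, ξ₁ = 284.5 mol.
Outlet amounts (n = n₀ + Σ ν·ξ):
  Q: 446 − 1(284.5) − 2(53.78) = 53.97
  P: 0 + 2(284.5) = 569
  U: 0 + 2(53.78) = 107.6
Total out = 730.5 mol; y_P = 569 / 730.5 = 0.7789.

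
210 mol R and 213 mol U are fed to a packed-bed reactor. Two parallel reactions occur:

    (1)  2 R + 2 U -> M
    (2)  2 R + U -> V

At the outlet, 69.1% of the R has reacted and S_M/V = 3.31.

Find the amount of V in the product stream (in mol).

Conversion of R: R consumed = 0.691 × 210 = 145.1 mol = 2ξ₁ + 2ξ₂.
Selectivity: 1ξ₁ / (1ξ₂) = 3.31 → ξ₁ = 3.31 ξ₂.
Substitute: (2·3.31 + 2) ξ₂ = 145.1 → ξ₂ = 16.83 mol, ξ₁ = 55.72 mol.
Outlet amounts (n = n₀ + Σ ν·ξ):
  R: 210 − 2(55.72) − 2(16.83) = 64.89
  U: 213 − 2(55.72) − 1(16.83) = 84.72
  M: 0 + 1(55.72) = 55.72
  V: 0 + 1(16.83) = 16.83

16.8 mol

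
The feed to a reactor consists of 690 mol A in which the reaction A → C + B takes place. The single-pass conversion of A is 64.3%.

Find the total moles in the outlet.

1130 mol

A reacted = 0.643 × 690 = 443.7 mol; ν_A = −1, so ξ = 443.7/1 = 443.7 mol.
Outlet amounts (n = n₀ + ν ξ):
  A: 690 − 1(443.7) = 246.3
  C: 0 + 1(443.7) = 443.7
  B: 0 + 1(443.7) = 443.7
Total out = 246.3 + 443.7 + 443.7 = 1134 mol.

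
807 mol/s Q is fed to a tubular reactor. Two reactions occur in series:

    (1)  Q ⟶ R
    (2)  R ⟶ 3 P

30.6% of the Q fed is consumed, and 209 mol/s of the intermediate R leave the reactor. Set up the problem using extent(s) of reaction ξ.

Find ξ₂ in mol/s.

ξ₂ = 37.9 mol/s

Conversion of Q: Q consumed = 1ξ₁ = 0.306 × 807 → ξ₁ = 246.9 mol/s.
R balance: n_R = 0 + 1ξ₁ − 1ξ₂ = 209 → ξ₂ = (1·246.9 − 209)/1 = 37.94 mol/s.
Outlet amounts (n = n₀ + Σ ν·ξ):
  Q: 807 − 1(246.9) = 560.1
  R: 0 + 1(246.9) − 1(37.94) = 209
  P: 0 + 3(37.94) = 113.8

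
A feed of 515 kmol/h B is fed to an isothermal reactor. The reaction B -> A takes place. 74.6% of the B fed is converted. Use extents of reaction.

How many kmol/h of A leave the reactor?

B reacted = 0.746 × 515 = 384.2 kmol/h; ν_B = −1, so ξ = 384.2/1 = 384.2 kmol/h.
Outlet amounts (n = n₀ + ν ξ):
  B: 515 − 1(384.2) = 130.8
  A: 0 + 1(384.2) = 384.2

384 kmol/h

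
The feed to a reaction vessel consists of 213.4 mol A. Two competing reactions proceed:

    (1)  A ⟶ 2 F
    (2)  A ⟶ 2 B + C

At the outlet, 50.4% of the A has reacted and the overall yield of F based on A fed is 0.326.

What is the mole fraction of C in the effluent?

0.185

Yield of F: 2ξ₁ / 213.4 = 0.326 → ξ₁ = 34.78 mol.
Conversion of A: 1ξ₁ + 1ξ₂ = 0.504 × 213.4 = 107.6 → ξ₂ = 72.77 mol.
Outlet amounts (n = n₀ + Σ ν·ξ):
  A: 213.4 − 1(34.78) − 1(72.77) = 105.8
  F: 0 + 2(34.78) = 69.57
  B: 0 + 2(72.77) = 145.5
  C: 0 + 1(72.77) = 72.77
Total out = 393.7 mol; y_C = 72.77 / 393.7 = 0.1848.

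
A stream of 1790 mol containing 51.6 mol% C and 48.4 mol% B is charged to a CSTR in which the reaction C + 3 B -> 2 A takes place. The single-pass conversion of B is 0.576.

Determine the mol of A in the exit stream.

B reacted = 0.576 × 866.4 = 499 mol; ν_B = −3, so ξ = 499/3 = 166.3 mol.
Outlet amounts (n = n₀ + ν ξ):
  C: 923.6 − 1(166.3) = 757.3
  B: 866.4 − 3(166.3) = 367.3
  A: 0 + 2(166.3) = 332.7

333 mol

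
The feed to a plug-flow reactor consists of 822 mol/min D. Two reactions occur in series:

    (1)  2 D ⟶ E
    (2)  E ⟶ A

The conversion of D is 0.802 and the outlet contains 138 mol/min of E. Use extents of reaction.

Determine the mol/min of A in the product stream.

192 mol/min

Conversion of D: D consumed = 2ξ₁ = 0.802 × 822 → ξ₁ = 329.6 mol/min.
E balance: n_E = 0 + 1ξ₁ − 1ξ₂ = 138 → ξ₂ = (1·329.6 − 138)/1 = 191.6 mol/min.
Outlet amounts (n = n₀ + Σ ν·ξ):
  D: 822 − 2(329.6) = 162.8
  E: 0 + 1(329.6) − 1(191.6) = 138
  A: 0 + 1(191.6) = 191.6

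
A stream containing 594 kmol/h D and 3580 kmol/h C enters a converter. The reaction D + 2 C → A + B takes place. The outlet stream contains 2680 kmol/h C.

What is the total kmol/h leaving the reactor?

3720 kmol/h

For C: n = n₀ − 2ξ → 2680 = 3580 − 2ξ, giving ξ = 450 kmol/h.
Outlet amounts (n = n₀ + ν ξ):
  D: 594 − 1(450) = 144
  C: 3580 − 2(450) = 2680
  A: 0 + 1(450) = 450
  B: 0 + 1(450) = 450
Total out = 144 + 2680 + 450 + 450 = 3724 kmol/h.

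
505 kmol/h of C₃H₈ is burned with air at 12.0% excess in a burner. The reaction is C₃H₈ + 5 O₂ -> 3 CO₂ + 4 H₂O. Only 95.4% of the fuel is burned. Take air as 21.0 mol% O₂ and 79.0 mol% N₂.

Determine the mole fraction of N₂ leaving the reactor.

Stoichiometric O₂ = 5 × 505 = 2525 kmol/h; O₂ fed = 2525 × 1.120 = 2828 kmol/h.
N₂ fed = 2828 × 79/21 = 10640 kmol/h.
Fuel reacted = 0.954 × 505 → ξ = 481.8 kmol/h.
Outlet (n = n₀ + ν ξ):
  C₃H₈: 505 − 1(481.8) = 23.23
  O₂: 2828 − 5(481.8) = 419.2
  N₂: 10640 (inert)
  CO₂: 0 + 3(481.8) = 1445
  H₂O: 0 + 4(481.8) = 1927
Total out = 14450 kmol/h; y_N₂ = 10640 / 14450 = 0.7361.

0.736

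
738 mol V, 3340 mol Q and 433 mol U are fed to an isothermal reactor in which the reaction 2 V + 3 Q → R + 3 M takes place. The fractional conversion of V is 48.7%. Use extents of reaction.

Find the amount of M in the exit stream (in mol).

V reacted = 0.487 × 738 = 359.4 mol; ν_V = −2, so ξ = 359.4/2 = 179.7 mol.
Outlet amounts (n = n₀ + ν ξ):
  V: 738 − 2(179.7) = 378.6
  Q: 3340 − 3(179.7) = 2801
  R: 0 + 1(179.7) = 179.7
  M: 0 + 3(179.7) = 539.1
  U: 433 (inert)

539 mol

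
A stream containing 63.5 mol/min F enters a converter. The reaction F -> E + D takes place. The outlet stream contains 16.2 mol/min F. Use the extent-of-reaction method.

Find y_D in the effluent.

For F: n = n₀ − 1ξ → 16.2 = 63.5 − 1ξ, giving ξ = 47.3 mol/min.
Outlet amounts (n = n₀ + ν ξ):
  F: 63.5 − 1(47.3) = 16.2
  E: 0 + 1(47.3) = 47.3
  D: 0 + 1(47.3) = 47.3
Total out = 110.8 mol/min; y_D = 47.3 / 110.8 = 0.4269.

0.427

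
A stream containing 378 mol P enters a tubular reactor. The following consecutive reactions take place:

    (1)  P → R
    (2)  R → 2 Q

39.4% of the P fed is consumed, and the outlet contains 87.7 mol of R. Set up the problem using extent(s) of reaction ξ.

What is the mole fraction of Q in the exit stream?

Conversion of P: P consumed = 1ξ₁ = 0.394 × 378 → ξ₁ = 148.9 mol.
R balance: n_R = 0 + 1ξ₁ − 1ξ₂ = 87.7 → ξ₂ = (1·148.9 − 87.7)/1 = 61.23 mol.
Outlet amounts (n = n₀ + Σ ν·ξ):
  P: 378 − 1(148.9) = 229.1
  R: 0 + 1(148.9) − 1(61.23) = 87.7
  Q: 0 + 2(61.23) = 122.5
Total out = 439.2 mol; y_Q = 122.5 / 439.2 = 0.2788.

0.279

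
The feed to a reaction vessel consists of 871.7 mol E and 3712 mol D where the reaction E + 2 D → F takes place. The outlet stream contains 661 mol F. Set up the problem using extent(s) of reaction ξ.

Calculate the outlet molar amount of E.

For F: n = n₀ + 1ξ → 661 = 0 + 1ξ, giving ξ = 661 mol.
Outlet amounts (n = n₀ + ν ξ):
  E: 871.7 − 1(661) = 210.7
  D: 3712 − 2(661) = 2390
  F: 0 + 1(661) = 661

211 mol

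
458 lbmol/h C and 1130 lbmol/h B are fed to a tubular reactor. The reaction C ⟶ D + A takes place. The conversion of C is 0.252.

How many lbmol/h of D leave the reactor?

C reacted = 0.252 × 458 = 115.4 lbmol/h; ν_C = −1, so ξ = 115.4/1 = 115.4 lbmol/h.
Outlet amounts (n = n₀ + ν ξ):
  C: 458 − 1(115.4) = 342.6
  D: 0 + 1(115.4) = 115.4
  A: 0 + 1(115.4) = 115.4
  B: 1130 (inert)

115 lbmol/h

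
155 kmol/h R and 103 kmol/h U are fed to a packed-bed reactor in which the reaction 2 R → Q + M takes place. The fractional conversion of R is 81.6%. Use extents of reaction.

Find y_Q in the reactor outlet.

R reacted = 0.816 × 155 = 126.5 kmol/h; ν_R = −2, so ξ = 126.5/2 = 63.24 kmol/h.
Outlet amounts (n = n₀ + ν ξ):
  R: 155 − 2(63.24) = 28.52
  Q: 0 + 1(63.24) = 63.24
  M: 0 + 1(63.24) = 63.24
  U: 103 (inert)
Total out = 258 kmol/h; y_Q = 63.24 / 258 = 0.2451.

0.245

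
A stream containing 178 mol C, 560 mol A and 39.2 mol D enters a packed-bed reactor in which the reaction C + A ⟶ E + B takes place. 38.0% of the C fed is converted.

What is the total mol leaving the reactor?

C reacted = 0.38 × 178 = 67.64 mol; ν_C = −1, so ξ = 67.64/1 = 67.64 mol.
Outlet amounts (n = n₀ + ν ξ):
  C: 178 − 1(67.64) = 110.4
  A: 560 − 1(67.64) = 492.4
  E: 0 + 1(67.64) = 67.64
  B: 0 + 1(67.64) = 67.64
  D: 39.2 (inert)
Total out = 110.4 + 492.4 + 67.64 + 67.64 + 39.2 = 777.2 mol.

777 mol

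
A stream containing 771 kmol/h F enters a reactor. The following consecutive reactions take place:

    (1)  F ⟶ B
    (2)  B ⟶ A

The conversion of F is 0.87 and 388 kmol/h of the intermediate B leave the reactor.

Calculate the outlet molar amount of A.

283 kmol/h

Conversion of F: F consumed = 1ξ₁ = 0.87 × 771 → ξ₁ = 670.8 kmol/h.
B balance: n_B = 0 + 1ξ₁ − 1ξ₂ = 388 → ξ₂ = (1·670.8 − 388)/1 = 282.8 kmol/h.
Outlet amounts (n = n₀ + Σ ν·ξ):
  F: 771 − 1(670.8) = 100.2
  B: 0 + 1(670.8) − 1(282.8) = 388
  A: 0 + 1(282.8) = 282.8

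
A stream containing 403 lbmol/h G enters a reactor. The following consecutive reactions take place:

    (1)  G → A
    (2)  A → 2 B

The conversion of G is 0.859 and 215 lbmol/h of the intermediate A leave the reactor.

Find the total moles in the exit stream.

Conversion of G: G consumed = 1ξ₁ = 0.859 × 403 → ξ₁ = 346.2 lbmol/h.
A balance: n_A = 0 + 1ξ₁ − 1ξ₂ = 215 → ξ₂ = (1·346.2 − 215)/1 = 131.2 lbmol/h.
Outlet amounts (n = n₀ + Σ ν·ξ):
  G: 403 − 1(346.2) = 56.82
  A: 0 + 1(346.2) − 1(131.2) = 215
  B: 0 + 2(131.2) = 262.4
Total out = 56.82 + 215 + 262.4 = 534.2 lbmol/h.

534 lbmol/h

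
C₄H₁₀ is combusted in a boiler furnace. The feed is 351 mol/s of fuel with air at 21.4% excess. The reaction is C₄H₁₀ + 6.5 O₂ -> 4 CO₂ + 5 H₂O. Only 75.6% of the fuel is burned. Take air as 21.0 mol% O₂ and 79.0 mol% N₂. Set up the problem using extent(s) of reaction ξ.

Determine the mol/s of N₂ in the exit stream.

10400 mol/s

Stoichiometric O₂ = 6.5 × 351 = 2282 mol/s; O₂ fed = 2282 × 1.214 = 2770 mol/s.
N₂ fed = 2770 × 79/21 = 10420 mol/s.
Fuel reacted = 0.756 × 351 → ξ = 265.4 mol/s.
Outlet (n = n₀ + ν ξ):
  C₄H₁₀: 351 − 1(265.4) = 85.64
  O₂: 2770 − 6.5(265.4) = 1045
  N₂: 10420 (inert)
  CO₂: 0 + 4(265.4) = 1061
  H₂O: 0 + 5(265.4) = 1327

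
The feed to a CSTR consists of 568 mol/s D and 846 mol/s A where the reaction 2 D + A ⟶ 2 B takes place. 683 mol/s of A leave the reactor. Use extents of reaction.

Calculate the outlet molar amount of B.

326 mol/s

For A: n = n₀ − 1ξ → 683 = 846 − 1ξ, giving ξ = 163 mol/s.
Outlet amounts (n = n₀ + ν ξ):
  D: 568 − 2(163) = 242
  A: 846 − 1(163) = 683
  B: 0 + 2(163) = 326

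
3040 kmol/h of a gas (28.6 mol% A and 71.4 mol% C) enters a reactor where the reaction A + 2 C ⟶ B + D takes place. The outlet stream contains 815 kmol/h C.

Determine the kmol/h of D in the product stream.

For C: n = n₀ − 2ξ → 815 = 2171 − 2ξ, giving ξ = 677.8 kmol/h.
Outlet amounts (n = n₀ + ν ξ):
  A: 869.4 − 1(677.8) = 191.7
  C: 2171 − 2(677.8) = 815
  B: 0 + 1(677.8) = 677.8
  D: 0 + 1(677.8) = 677.8

678 kmol/h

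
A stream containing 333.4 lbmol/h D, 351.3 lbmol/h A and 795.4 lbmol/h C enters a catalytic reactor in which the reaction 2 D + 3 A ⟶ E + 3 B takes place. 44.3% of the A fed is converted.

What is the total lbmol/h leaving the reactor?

A reacted = 0.443 × 351.3 = 155.6 lbmol/h; ν_A = −3, so ξ = 155.6/3 = 51.88 lbmol/h.
Outlet amounts (n = n₀ + ν ξ):
  D: 333.4 − 2(51.88) = 229.6
  A: 351.3 − 3(51.88) = 195.7
  E: 0 + 1(51.88) = 51.88
  B: 0 + 3(51.88) = 155.6
  C: 795.4 (inert)
Total out = 229.6 + 195.7 + 51.88 + 155.6 + 795.4 = 1428 lbmol/h.

1430 lbmol/h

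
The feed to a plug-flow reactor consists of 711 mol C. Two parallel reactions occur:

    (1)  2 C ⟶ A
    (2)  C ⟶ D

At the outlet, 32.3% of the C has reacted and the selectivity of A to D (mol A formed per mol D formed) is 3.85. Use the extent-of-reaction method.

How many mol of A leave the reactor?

Conversion of C: C consumed = 0.323 × 711 = 229.7 mol = 2ξ₁ + 1ξ₂.
Selectivity: 1ξ₁ / (1ξ₂) = 3.85 → ξ₁ = 3.85 ξ₂.
Substitute: (2·3.85 + 1) ξ₂ = 229.7 → ξ₂ = 26.4 mol, ξ₁ = 101.6 mol.
Outlet amounts (n = n₀ + Σ ν·ξ):
  C: 711 − 2(101.6) − 1(26.4) = 481.3
  A: 0 + 1(101.6) = 101.6
  D: 0 + 1(26.4) = 26.4

102 mol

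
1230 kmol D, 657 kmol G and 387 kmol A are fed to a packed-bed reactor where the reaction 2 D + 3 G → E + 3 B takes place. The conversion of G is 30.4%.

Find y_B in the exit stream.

0.0905

G reacted = 0.304 × 657 = 199.7 kmol; ν_G = −3, so ξ = 199.7/3 = 66.58 kmol.
Outlet amounts (n = n₀ + ν ξ):
  D: 1230 − 2(66.58) = 1097
  G: 657 − 3(66.58) = 457.3
  E: 0 + 1(66.58) = 66.58
  B: 0 + 3(66.58) = 199.7
  A: 387 (inert)
Total out = 2207 kmol; y_B = 199.7 / 2207 = 0.09048.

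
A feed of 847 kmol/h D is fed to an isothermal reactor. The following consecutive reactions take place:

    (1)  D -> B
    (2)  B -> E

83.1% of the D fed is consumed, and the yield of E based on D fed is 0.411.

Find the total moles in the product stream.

Conversion of D: D consumed = 1ξ₁ = 0.831 × 847 → ξ₁ = 703.9 kmol/h.
Yield of E: 1ξ₂ / 847 = 0.411 → ξ₂ = 348.1 kmol/h.
Outlet amounts (n = n₀ + Σ ν·ξ):
  D: 847 − 1(703.9) = 143.1
  B: 0 + 1(703.9) − 1(348.1) = 355.7
  E: 0 + 1(348.1) = 348.1
Total out = 143.1 + 355.7 + 348.1 = 847 kmol/h.

847 kmol/h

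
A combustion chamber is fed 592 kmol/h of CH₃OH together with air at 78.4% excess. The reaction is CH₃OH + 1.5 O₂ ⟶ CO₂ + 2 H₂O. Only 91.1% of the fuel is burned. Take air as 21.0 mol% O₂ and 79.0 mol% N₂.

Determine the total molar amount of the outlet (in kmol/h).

8410 kmol/h

Stoichiometric O₂ = 1.5 × 592 = 888 kmol/h; O₂ fed = 888 × 1.784 = 1584 kmol/h.
N₂ fed = 1584 × 79/21 = 5960 kmol/h.
Fuel reacted = 0.911 × 592 → ξ = 539.3 kmol/h.
Outlet (n = n₀ + ν ξ):
  CH₃OH: 592 − 1(539.3) = 52.69
  O₂: 1584 − 1.5(539.3) = 775.2
  N₂: 5960 (inert)
  CO₂: 0 + 1(539.3) = 539.3
  H₂O: 0 + 2(539.3) = 1079
Total out = 52.69 + 775.2 + 5960 + 539.3 + 1079 = 8405 kmol/h.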